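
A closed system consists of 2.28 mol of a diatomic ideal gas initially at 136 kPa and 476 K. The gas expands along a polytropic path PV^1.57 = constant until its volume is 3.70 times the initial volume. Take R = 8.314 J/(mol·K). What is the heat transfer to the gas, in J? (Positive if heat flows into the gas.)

-3540 J

V₁ = nRT₁/P₁ = 2.28×8.314×476/136 = 66.3 L.
Polytropic n=1.57: T₂ = T₁(V₁/V₂)^(n−1) = 476×(0.270)^0.57 = 226 K; P₂ = P₁(V₁/V₂)^n = 17.4 kPa.
W = (P₁V₁−P₂V₂)/(n−1) = (136×66.3−17.4×245)/0.57 = 8320 J.
ΔU = nCvΔT = 2.28×20.8×(226−476) = -11900 J.
Q = ΔU + W = -3540 J.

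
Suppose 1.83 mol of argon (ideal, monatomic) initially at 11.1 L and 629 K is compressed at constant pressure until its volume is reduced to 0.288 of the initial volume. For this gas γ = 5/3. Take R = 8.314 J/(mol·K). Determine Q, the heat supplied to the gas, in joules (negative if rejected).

P₁ = nRT₁/V₁ = 1.83×8.314×629/11.1 = 862 kPa.
Isobaric: P stays 862 kPa; V/T = const ⇒ T₂ = 181 K, V₂ = 3.20 L.
W = PΔV = 862×(3.20−11.1) kPa·L = -6810 J.
ΔU = nCvΔT = 1.83×12.5×(181−629) = -10200 J.
Q = ΔU + W = nCpΔT = -17000 J.

-17000 J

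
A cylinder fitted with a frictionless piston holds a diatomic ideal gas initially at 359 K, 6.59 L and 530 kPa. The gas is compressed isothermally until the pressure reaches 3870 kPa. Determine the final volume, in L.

0.903 L

Isothermal: T stays 359 K; PV = const ⇒ V₂ = 0.903 L, P₂ = 3870 kPa.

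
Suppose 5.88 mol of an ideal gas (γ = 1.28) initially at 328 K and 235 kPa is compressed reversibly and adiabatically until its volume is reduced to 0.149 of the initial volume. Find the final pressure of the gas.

2690 kPa

V₁ = nRT₁/P₁ = 5.88×8.314×328/235 = 68.2 L.
Adiabatic: TV^(γ−1) = const ⇒ T₂ = 328×(6.71)^0.280 = 559 K; PV^γ = const ⇒ P₂ = 2690 kPa.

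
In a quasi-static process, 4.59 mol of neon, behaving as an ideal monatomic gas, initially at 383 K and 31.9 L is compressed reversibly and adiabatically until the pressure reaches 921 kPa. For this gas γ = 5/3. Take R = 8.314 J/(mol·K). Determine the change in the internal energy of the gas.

P₁ = nRT₁/V₁ = 4.59×8.314×383/31.9 = 458 kPa.
Adiabatic: T₂/T₁ = (P₂/P₁)^((γ−1)/γ) ⇒ T₂ = 383×(2.01)^0.400 = 506 K; V₂ = 21.0 L.
For an ideal gas ΔU = nCvΔT with Cv = (3/2)R = 12.5 J/(mol·K).
ΔU = 4.59×12.5×(506−383) = 7060 J.

7060 J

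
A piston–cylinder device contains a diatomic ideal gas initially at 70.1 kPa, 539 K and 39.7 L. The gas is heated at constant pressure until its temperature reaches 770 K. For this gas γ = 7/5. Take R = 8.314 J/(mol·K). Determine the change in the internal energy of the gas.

2980 J

n = P₁V₁/(RT₁) = 70.1×39.7/(8.314×539) = 0.621 mol.
Isobaric: P stays 70.1 kPa; V/T = const ⇒ T₂ = 770 K, V₂ = 56.7 L.
For an ideal gas ΔU = nCvΔT with Cv = (5/2)R = 20.8 J/(mol·K).
ΔU = 0.621×20.8×(770−539) = 2980 J.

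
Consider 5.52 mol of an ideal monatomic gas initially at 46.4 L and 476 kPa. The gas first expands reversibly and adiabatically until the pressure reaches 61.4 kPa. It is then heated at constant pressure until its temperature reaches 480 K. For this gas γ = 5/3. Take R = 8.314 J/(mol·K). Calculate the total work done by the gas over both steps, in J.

30800 J

T₁ = P₁V₁/(nR) = 476×46.4/(5.52×8.314) = 481 K.
Step 1 — Adiabatic: T₂/T₁ = (P₂/P₁)^((γ−1)/γ) ⇒ T₂ = 481×(0.129)^0.400 = 212 K; V₂ = 159 L.
ΔU = nCvΔT = 5.52×12.5×(212−481) = -18500 J.
Q = 0 for an adiabatic process, so W = −ΔU = 18500 J.
State after step 1: P = 61.4 kPa, V = 159 L, T = 212 K.
Step 2 — Isobaric: P stays 61.4 kPa; V/T = const ⇒ T₂ = 480 K, V₂ = 359 L.
W = PΔV = 61.4×(359−159) kPa·L = 12300 J.
ΔU = nCvΔT = 5.52×12.5×(480−212) = 18400 J.
Q = ΔU + W = nCpΔT = 30700 J.
Net over both steps: W = 30800 J, Q = 30700 J, ΔU = -86.4 J.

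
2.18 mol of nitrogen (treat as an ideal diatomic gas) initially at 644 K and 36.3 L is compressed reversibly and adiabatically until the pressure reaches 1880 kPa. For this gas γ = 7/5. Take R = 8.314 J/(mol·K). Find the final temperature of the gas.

P₁ = nRT₁/V₁ = 2.18×8.314×644/36.3 = 322 kPa.
Adiabatic: T₂/T₁ = (P₂/P₁)^((γ−1)/γ) ⇒ T₂ = 644×(5.85)^0.286 = 1070 K; V₂ = 10.3 L.

1070 K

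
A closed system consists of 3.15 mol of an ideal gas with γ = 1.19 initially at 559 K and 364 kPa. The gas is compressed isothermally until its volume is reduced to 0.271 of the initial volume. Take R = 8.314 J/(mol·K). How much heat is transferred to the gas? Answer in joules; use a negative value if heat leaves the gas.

V₁ = nRT₁/P₁ = 3.15×8.314×559/364 = 40.2 L.
Isothermal: T stays 559 K; PV = const ⇒ V₂ = 10.9 L, P₂ = 1340 kPa.
ΔU = 0 (ideal gas, T constant).
W = nRT ln(V₂/V₁) = 3.15×8.314×559×ln(0.271) = -19100 J.
Q = ΔU + W = -19100 J.

-19100 J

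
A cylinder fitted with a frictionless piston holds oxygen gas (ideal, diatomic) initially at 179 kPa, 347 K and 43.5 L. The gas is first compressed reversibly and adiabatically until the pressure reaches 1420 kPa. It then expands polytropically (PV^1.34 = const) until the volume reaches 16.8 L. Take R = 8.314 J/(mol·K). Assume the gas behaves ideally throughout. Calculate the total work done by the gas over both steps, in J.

n = P₁V₁/(RT₁) = 179×43.5/(8.314×347) = 2.70 mol.
Step 1 — Adiabatic: T₂/T₁ = (P₂/P₁)^((γ−1)/γ) ⇒ T₂ = 347×(7.93)^0.286 = 627 K; V₂ = 9.91 L.
ΔU = nCvΔT = 2.70×20.8×(627−347) = 15700 J.
Q = 0 for an adiabatic process, so W = −ΔU = -15700 J.
State after step 1: P = 1420 kPa, V = 9.91 L, T = 627 K.
Step 2 — Polytropic n=1.34: T₂ = T₁(V₁/V₂)^(n−1) = 627×(0.590)^0.34 = 524 K; P₂ = P₁(V₁/V₂)^n = 700 kPa.
W = (P₁V₁−P₂V₂)/(n−1) = (1420×9.91−700×16.8)/0.34 = 6800 J.
ΔU = nCvΔT = 2.70×20.8×(524−627) = -5780 J.
Q = ΔU + W = 1020 J.
Net over both steps: W = -8910 J, Q = 1020 J, ΔU = 9930 J.

-8910 J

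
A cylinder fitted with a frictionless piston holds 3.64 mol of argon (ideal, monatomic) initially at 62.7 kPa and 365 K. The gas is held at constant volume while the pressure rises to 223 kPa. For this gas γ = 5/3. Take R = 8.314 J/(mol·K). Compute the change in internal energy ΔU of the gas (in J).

42400 J

V₁ = nRT₁/P₁ = 3.64×8.314×365/62.7 = 176 L.
Isochoric: V stays 176 L; P/T = const ⇒ T₂ = 1300 K, P₂ = 223 kPa.
For an ideal gas ΔU = nCvΔT with Cv = (3/2)R = 12.5 J/(mol·K).
ΔU = 3.64×12.5×(1300−365) = 42400 J.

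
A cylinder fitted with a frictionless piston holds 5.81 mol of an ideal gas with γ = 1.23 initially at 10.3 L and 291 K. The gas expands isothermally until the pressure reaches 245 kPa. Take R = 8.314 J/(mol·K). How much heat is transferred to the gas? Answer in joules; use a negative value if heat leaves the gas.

P₁ = nRT₁/V₁ = 5.81×8.314×291/10.3 = 1360 kPa.
Isothermal: T stays 291 K; PV = const ⇒ V₂ = 57.4 L, P₂ = 245 kPa.
ΔU = 0 (ideal gas, T constant).
W = nRT ln(V₂/V₁) = 5.81×8.314×291×ln(5.57) = 24100 J.
Q = ΔU + W = 24100 J.

24100 J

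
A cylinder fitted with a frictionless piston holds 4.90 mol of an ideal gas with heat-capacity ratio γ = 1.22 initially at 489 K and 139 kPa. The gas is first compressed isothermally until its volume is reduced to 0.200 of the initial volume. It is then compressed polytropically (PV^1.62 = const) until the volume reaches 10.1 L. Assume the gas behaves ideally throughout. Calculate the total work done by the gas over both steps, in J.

-61300 J

V₁ = nRT₁/P₁ = 4.90×8.314×489/139 = 143 L.
Step 1 — Isothermal: T stays 489 K; PV = const ⇒ V₂ = 28.7 L, P₂ = 695 kPa.
ΔU = 0 (ideal gas, T constant).
W = nRT ln(V₂/V₁) = 4.90×8.314×489×ln(0.200) = -32100 J.
Q = ΔU + W = -32100 J.
State after step 1: P = 695 kPa, V = 28.7 L, T = 489 K.
Step 2 — Polytropic n=1.62: T₂ = T₁(V₁/V₂)^(n−1) = 489×(2.84)^0.62 = 934 K; P₂ = P₁(V₁/V₂)^n = 3770 kPa.
W = (P₁V₁−P₂V₂)/(n−1) = (695×28.7−3770×10.1)/0.62 = -29200 J.
ΔU = nCvΔT = 4.90×37.8×(934−489) = 82300 J.
Q = ΔU + W = 53100 J.
Net over both steps: W = -61300 J, Q = 21100 J, ΔU = 82300 J.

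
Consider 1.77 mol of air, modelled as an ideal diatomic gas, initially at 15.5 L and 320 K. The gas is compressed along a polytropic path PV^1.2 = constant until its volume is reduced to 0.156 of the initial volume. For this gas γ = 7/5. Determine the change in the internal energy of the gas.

5300 J

P₁ = nRT₁/V₁ = 1.77×8.314×320/15.5 = 304 kPa.
Polytropic n=1.2: T₂ = T₁(V₁/V₂)^(n−1) = 320×(6.41)^0.20 = 464 K; P₂ = P₁(V₁/V₂)^n = 2820 kPa.
For an ideal gas ΔU = nCvΔT with Cv = (5/2)R = 20.8 J/(mol·K).
ΔU = 1.77×20.8×(464−320) = 5300 J.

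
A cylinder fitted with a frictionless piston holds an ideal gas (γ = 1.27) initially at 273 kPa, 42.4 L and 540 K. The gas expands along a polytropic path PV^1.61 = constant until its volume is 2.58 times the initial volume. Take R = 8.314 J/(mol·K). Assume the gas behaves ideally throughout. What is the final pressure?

Polytropic n=1.61: T₂ = T₁(V₁/V₂)^(n−1) = 540×(0.388)^0.61 = 303 K; P₂ = P₁(V₁/V₂)^n = 59.4 kPa.

59.4 kPa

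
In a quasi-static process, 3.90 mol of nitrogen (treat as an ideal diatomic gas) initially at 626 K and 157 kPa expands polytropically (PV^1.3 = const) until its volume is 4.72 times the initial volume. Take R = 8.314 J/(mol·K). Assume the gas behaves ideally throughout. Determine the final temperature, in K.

393 K

V₁ = nRT₁/P₁ = 3.90×8.314×626/157 = 129 L.
Polytropic n=1.3: T₂ = T₁(V₁/V₂)^(n−1) = 626×(0.212)^0.30 = 393 K; P₂ = P₁(V₁/V₂)^n = 20.9 kPa.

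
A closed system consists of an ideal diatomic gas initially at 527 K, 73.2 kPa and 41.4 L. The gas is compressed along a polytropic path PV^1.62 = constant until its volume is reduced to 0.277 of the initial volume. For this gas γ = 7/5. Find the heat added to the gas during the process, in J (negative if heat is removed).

n = P₁V₁/(RT₁) = 73.2×41.4/(8.314×527) = 0.692 mol.
Polytropic n=1.62: T₂ = T₁(V₁/V₂)^(n−1) = 527×(3.61)^0.62 = 1170 K; P₂ = P₁(V₁/V₂)^n = 586 kPa.
W = (P₁V₁−P₂V₂)/(n−1) = (73.2×41.4−586×11.5)/0.62 = -5950 J.
ΔU = nCvΔT = 0.692×20.8×(1170−527) = 9220 J.
Q = ΔU + W = 3270 J.

3270 J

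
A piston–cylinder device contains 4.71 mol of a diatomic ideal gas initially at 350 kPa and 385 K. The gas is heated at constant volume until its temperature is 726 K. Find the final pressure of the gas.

660 kPa

V₁ = nRT₁/P₁ = 4.71×8.314×385/350 = 43.1 L.
Isochoric: V stays 43.1 L; P/T = const ⇒ T₂ = 726 K, P₂ = 660 kPa.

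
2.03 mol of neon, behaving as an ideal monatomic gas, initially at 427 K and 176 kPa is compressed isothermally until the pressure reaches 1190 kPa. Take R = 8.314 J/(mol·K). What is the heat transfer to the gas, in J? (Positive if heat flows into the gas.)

V₁ = nRT₁/P₁ = 2.03×8.314×427/176 = 40.9 L.
Isothermal: T stays 427 K; PV = const ⇒ V₂ = 6.06 L, P₂ = 1190 kPa.
ΔU = 0 (ideal gas, T constant).
W = nRT ln(V₂/V₁) = 2.03×8.314×427×ln(0.148) = -13800 J.
Q = ΔU + W = -13800 J.

-13800 J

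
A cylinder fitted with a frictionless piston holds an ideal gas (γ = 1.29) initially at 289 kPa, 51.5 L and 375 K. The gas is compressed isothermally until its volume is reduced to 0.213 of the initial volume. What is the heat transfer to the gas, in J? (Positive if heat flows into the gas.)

-23000 J

n = P₁V₁/(RT₁) = 289×51.5/(8.314×375) = 4.77 mol.
Isothermal: T stays 375 K; PV = const ⇒ V₂ = 11.0 L, P₂ = 1360 kPa.
ΔU = 0 (ideal gas, T constant).
W = nRT ln(V₂/V₁) = 4.77×8.314×375×ln(0.213) = -23000 J.
Q = ΔU + W = -23000 J.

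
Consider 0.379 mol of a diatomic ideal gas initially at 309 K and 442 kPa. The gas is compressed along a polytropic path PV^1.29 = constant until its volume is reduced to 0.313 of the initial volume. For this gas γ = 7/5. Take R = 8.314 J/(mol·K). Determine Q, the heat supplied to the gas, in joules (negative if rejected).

V₁ = nRT₁/P₁ = 0.379×8.314×309/442 = 2.20 L.
Polytropic n=1.29: T₂ = T₁(V₁/V₂)^(n−1) = 309×(3.19)^0.29 = 433 K; P₂ = P₁(V₁/V₂)^n = 1980 kPa.
W = (P₁V₁−P₂V₂)/(n−1) = (442×2.20−1980×0.689)/0.29 = -1340 J.
ΔU = nCvΔT = 0.379×20.8×(433−309) = 975 J.
Q = ΔU + W = -370 J.

-370 J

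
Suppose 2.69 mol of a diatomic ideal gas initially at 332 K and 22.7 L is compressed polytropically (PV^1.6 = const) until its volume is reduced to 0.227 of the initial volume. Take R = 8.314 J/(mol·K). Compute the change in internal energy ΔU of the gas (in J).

26600 J

P₁ = nRT₁/V₁ = 2.69×8.314×332/22.7 = 327 kPa.
Polytropic n=1.6: T₂ = T₁(V₁/V₂)^(n−1) = 332×(4.41)^0.60 = 808 K; P₂ = P₁(V₁/V₂)^n = 3510 kPa.
For an ideal gas ΔU = nCvΔT with Cv = (5/2)R = 20.8 J/(mol·K).
ΔU = 2.69×20.8×(808−332) = 26600 J.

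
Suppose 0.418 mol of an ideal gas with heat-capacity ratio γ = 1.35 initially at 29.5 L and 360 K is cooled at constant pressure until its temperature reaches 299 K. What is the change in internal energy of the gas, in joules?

-606 J

P₁ = nRT₁/V₁ = 0.418×8.314×360/29.5 = 42.4 kPa.
Isobaric: P stays 42.4 kPa; V/T = const ⇒ T₂ = 299 K, V₂ = 24.5 L.
For an ideal gas ΔU = nCvΔT with Cv = R/(γ−1) = 23.8 J/(mol·K).
ΔU = 0.418×23.8×(299−360) = -606 J.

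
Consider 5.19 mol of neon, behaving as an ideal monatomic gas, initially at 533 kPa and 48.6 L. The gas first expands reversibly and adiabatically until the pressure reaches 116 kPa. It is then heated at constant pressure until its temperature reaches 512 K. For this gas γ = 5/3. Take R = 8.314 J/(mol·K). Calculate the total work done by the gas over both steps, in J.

25800 J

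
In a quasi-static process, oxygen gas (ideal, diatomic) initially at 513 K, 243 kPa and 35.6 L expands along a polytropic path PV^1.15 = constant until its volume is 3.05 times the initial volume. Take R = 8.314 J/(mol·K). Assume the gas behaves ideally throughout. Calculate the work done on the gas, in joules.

-8880 J

n = P₁V₁/(RT₁) = 243×35.6/(8.314×513) = 2.03 mol.
Polytropic n=1.15: T₂ = T₁(V₁/V₂)^(n−1) = 513×(0.328)^0.15 = 434 K; P₂ = P₁(V₁/V₂)^n = 67.4 kPa.
W = (P₁V₁−P₂V₂)/(n−1) = (243×35.6−67.4×109)/0.15 = 8880 J.
Work done on the gas = −W_by = -8880 J.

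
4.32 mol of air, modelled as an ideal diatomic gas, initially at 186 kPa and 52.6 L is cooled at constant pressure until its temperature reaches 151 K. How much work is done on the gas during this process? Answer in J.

T₁ = P₁V₁/(nR) = 186×52.6/(4.32×8.314) = 272 K.
Isobaric: P stays 186 kPa; V/T = const ⇒ T₂ = 151 K, V₂ = 29.2 L.
W = PΔV = 186×(29.2−52.6) kPa·L = -4360 J.
Work done on the gas = −W_by = 4360 J.

4360 J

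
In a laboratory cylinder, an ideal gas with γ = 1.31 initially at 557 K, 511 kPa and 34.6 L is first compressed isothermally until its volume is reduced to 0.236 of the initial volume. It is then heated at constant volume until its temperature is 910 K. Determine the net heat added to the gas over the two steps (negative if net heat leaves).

n = P₁V₁/(RT₁) = 511×34.6/(8.314×557) = 3.82 mol.
Step 1 — Isothermal: T stays 557 K; PV = const ⇒ V₂ = 8.17 L, P₂ = 2170 kPa.
ΔU = 0 (ideal gas, T constant).
W = nRT ln(V₂/V₁) = 3.82×8.314×557×ln(0.236) = -25500 J.
Q = ΔU + W = -25500 J.
State after step 1: P = 2170 kPa, V = 8.17 L, T = 557 K.
Step 2 — Isochoric: V stays 8.17 L; P/T = const ⇒ T₂ = 910 K, P₂ = 3540 kPa.
W = 0 (no volume change).
ΔU = nCvΔT = 3.82×26.8×(910−557) = 36100 J.
Q = ΔU = 36100 J.
Net over both steps: W = -25500 J, Q = 10600 J, ΔU = 36100 J.

10600 J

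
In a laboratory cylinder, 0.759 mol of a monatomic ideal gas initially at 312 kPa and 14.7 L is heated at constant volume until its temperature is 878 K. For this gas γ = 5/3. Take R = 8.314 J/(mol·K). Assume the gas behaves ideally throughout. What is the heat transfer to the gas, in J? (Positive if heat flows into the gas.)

1430 J

T₁ = P₁V₁/(nR) = 312×14.7/(0.759×8.314) = 727 K.
Isochoric: V stays 14.7 L; P/T = const ⇒ T₂ = 878 K, P₂ = 377 kPa.
W = 0 (no volume change).
ΔU = nCvΔT = 0.759×12.5×(878−727) = 1430 J.
Q = ΔU = 1430 J.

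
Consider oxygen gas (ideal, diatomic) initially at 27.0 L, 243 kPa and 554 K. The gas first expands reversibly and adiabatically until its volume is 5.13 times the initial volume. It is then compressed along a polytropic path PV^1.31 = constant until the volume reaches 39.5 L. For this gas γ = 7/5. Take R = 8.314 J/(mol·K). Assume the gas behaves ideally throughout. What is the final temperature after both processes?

425 K

n = P₁V₁/(RT₁) = 243×27.0/(8.314×554) = 1.42 mol.
Step 1 — Adiabatic: TV^(γ−1) = const ⇒ T₂ = 554×(0.195)^0.400 = 288 K; PV^γ = const ⇒ P₂ = 24.6 kPa.
ΔU = nCvΔT = 1.42×20.8×(288−554) = -7870 J.
Q = 0 for an adiabatic process, so W = −ΔU = 7870 J.
State after step 1: P = 24.6 kPa, V = 139 L, T = 288 K.
Step 2 — Polytropic n=1.31: T₂ = T₁(V₁/V₂)^(n−1) = 288×(3.51)^0.31 = 425 K; P₂ = P₁(V₁/V₂)^n = 127 kPa.
W = (P₁V₁−P₂V₂)/(n−1) = (24.6×139−127×39.5)/0.31 = -5230 J.
ΔU = nCvΔT = 1.42×20.8×(425−288) = 4050 J.
Q = ΔU + W = -1180 J.
Net over both steps: W = 2640 J, Q = -1180 J, ΔU = -3820 J.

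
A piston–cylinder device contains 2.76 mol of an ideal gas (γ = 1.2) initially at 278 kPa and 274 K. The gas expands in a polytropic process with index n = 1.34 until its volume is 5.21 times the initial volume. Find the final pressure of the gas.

V₁ = nRT₁/P₁ = 2.76×8.314×274/278 = 22.6 L.
Polytropic n=1.34: T₂ = T₁(V₁/V₂)^(n−1) = 274×(0.192)^0.34 = 156 K; P₂ = P₁(V₁/V₂)^n = 30.4 kPa.

30.4 kPa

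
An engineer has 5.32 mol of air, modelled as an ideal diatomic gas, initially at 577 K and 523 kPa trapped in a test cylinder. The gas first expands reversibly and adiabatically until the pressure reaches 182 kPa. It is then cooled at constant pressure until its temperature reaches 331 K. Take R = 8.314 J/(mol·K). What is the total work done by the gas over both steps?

V₁ = nRT₁/P₁ = 5.32×8.314×577/523 = 48.8 L.
Step 1 — Adiabatic: T₂/T₁ = (P₂/P₁)^((γ−1)/γ) ⇒ T₂ = 577×(0.348)^0.286 = 427 K; V₂ = 104 L.
ΔU = nCvΔT = 5.32×20.8×(427−577) = -16600 J.
Q = 0 for an adiabatic process, so W = −ΔU = 16600 J.
State after step 1: P = 182 kPa, V = 104 L, T = 427 K.
Step 2 — Isobaric: P stays 182 kPa; V/T = const ⇒ T₂ = 331 K, V₂ = 80.4 L.
W = PΔV = 182×(80.4−104) kPa·L = -4240 J.
ΔU = nCvΔT = 5.32×20.8×(331−427) = -10600 J.
Q = ΔU + W = nCpΔT = -14800 J.
Net over both steps: W = 12400 J, Q = -14800 J, ΔU = -27200 J.

12400 J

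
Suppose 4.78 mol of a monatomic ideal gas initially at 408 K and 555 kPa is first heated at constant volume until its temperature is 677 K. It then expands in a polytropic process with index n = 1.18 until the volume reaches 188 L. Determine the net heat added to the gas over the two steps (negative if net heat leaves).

V₁ = nRT₁/P₁ = 4.78×8.314×408/555 = 29.2 L.
Step 1 — Isochoric: V stays 29.2 L; P/T = const ⇒ T₂ = 677 K, P₂ = 921 kPa.
W = 0 (no volume change).
ΔU = nCvΔT = 4.78×12.5×(677−408) = 16000 J.
Q = ΔU = 16000 J.
State after step 1: P = 921 kPa, V = 29.2 L, T = 677 K.
Step 2 — Polytropic n=1.18: T₂ = T₁(V₁/V₂)^(n−1) = 677×(0.155)^0.18 = 484 K; P₂ = P₁(V₁/V₂)^n = 102 kPa.
W = (P₁V₁−P₂V₂)/(n−1) = (921×29.2−102×188)/0.18 = 42600 J.
ΔU = nCvΔT = 4.78×12.5×(484−677) = -11500 J.
Q = ΔU + W = 31100 J.
Net over both steps: W = 42600 J, Q = 47100 J, ΔU = 4540 J.

47100 J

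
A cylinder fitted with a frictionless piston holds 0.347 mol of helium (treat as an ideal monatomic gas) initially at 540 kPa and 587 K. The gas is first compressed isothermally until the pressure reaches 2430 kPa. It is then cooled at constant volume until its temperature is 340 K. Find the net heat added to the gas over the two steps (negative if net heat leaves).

V₁ = nRT₁/P₁ = 0.347×8.314×587/540 = 3.14 L.
Step 1 — Isothermal: T stays 587 K; PV = const ⇒ V₂ = 0.697 L, P₂ = 2430 kPa.
ΔU = 0 (ideal gas, T constant).
W = nRT ln(V₂/V₁) = 0.347×8.314×587×ln(0.222) = -2550 J.
Q = ΔU + W = -2550 J.
State after step 1: P = 2430 kPa, V = 0.697 L, T = 587 K.
Step 2 — Isochoric: V stays 0.697 L; P/T = const ⇒ T₂ = 340 K, P₂ = 1410 kPa.
W = 0 (no volume change).
ΔU = nCvΔT = 0.347×12.5×(340−587) = -1070 J.
Q = ΔU = -1070 J.
Net over both steps: W = -2550 J, Q = -3620 J, ΔU = -1070 J.

-3620 J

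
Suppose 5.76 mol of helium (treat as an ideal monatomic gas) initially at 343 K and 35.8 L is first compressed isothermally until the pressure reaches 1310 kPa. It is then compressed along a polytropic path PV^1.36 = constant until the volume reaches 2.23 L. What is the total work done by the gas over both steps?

-56600 J

P₁ = nRT₁/V₁ = 5.76×8.314×343/35.8 = 459 kPa.
Step 1 — Isothermal: T stays 343 K; PV = const ⇒ V₂ = 12.5 L, P₂ = 1310 kPa.
ΔU = 0 (ideal gas, T constant).
W = nRT ln(V₂/V₁) = 5.76×8.314×343×ln(0.350) = -17200 J.
Q = ΔU + W = -17200 J.
State after step 1: P = 1310 kPa, V = 12.5 L, T = 343 K.
Step 2 — Polytropic n=1.36: T₂ = T₁(V₁/V₂)^(n−1) = 343×(5.62)^0.36 = 639 K; P₂ = P₁(V₁/V₂)^n = 13700 kPa.
W = (P₁V₁−P₂V₂)/(n−1) = (1310×12.5−13700×2.23)/0.36 = -39300 J.
ΔU = nCvΔT = 5.76×12.5×(639−343) = 21200 J.
Q = ΔU + W = -18100 J.
Net over both steps: W = -56600 J, Q = -35300 J, ΔU = 21200 J.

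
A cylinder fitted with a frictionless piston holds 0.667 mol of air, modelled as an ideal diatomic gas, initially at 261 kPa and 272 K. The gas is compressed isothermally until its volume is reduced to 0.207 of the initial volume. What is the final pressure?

1260 kPa

V₁ = nRT₁/P₁ = 0.667×8.314×272/261 = 5.78 L.
Isothermal: T stays 272 K; PV = const ⇒ V₂ = 1.20 L, P₂ = 1260 kPa.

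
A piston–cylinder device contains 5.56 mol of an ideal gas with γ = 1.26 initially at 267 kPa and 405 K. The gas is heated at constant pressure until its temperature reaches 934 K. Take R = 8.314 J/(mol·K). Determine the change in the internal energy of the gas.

94100 J

V₁ = nRT₁/P₁ = 5.56×8.314×405/267 = 70.1 L.
Isobaric: P stays 267 kPa; V/T = const ⇒ T₂ = 934 K, V₂ = 162 L.
For an ideal gas ΔU = nCvΔT with Cv = R/(γ−1) = 32.0 J/(mol·K).
ΔU = 5.56×32.0×(934−405) = 94100 J.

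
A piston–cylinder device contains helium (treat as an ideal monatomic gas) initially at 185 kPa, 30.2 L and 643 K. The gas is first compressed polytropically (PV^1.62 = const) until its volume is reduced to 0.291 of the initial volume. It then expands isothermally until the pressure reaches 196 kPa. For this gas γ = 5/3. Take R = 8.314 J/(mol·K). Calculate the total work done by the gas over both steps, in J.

13000 J

n = P₁V₁/(RT₁) = 185×30.2/(8.314×643) = 1.05 mol.
Step 1 — Polytropic n=1.62: T₂ = T₁(V₁/V₂)^(n−1) = 643×(3.44)^0.62 = 1380 K; P₂ = P₁(V₁/V₂)^n = 1370 kPa.
W = (P₁V₁−P₂V₂)/(n−1) = (185×30.2−1370×8.79)/0.62 = -10400 J.
ΔU = nCvΔT = 1.05×12.5×(1380−643) = 9640 J.
Q = ΔU + W = -725 J.
State after step 1: P = 1370 kPa, V = 8.79 L, T = 1380 K.
Step 2 — Isothermal: T stays 1380 K; PV = const ⇒ V₂ = 61.3 L, P₂ = 196 kPa.
ΔU = 0 (ideal gas, T constant).
W = nRT ln(V₂/V₁) = 1.05×8.314×1380×ln(6.97) = 23300 J.
Q = ΔU + W = 23300 J.
Net over both steps: W = 13000 J, Q = 22600 J, ΔU = 9640 J.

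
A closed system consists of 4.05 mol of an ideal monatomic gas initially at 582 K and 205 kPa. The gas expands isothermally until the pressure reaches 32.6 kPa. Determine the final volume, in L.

V₁ = nRT₁/P₁ = 4.05×8.314×582/205 = 95.6 L.
Isothermal: T stays 582 K; PV = const ⇒ V₂ = 601 L, P₂ = 32.6 kPa.

601 L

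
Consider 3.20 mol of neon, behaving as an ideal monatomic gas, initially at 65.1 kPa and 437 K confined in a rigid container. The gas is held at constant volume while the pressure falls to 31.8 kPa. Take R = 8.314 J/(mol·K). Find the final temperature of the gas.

V₁ = nRT₁/P₁ = 3.20×8.314×437/65.1 = 179 L.
Isochoric: V stays 179 L; P/T = const ⇒ T₂ = 213 K, P₂ = 31.8 kPa.

213 K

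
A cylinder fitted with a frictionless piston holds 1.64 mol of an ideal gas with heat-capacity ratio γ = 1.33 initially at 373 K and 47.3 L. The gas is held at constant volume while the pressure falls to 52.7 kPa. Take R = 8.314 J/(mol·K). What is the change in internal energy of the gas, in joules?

P₁ = nRT₁/V₁ = 1.64×8.314×373/47.3 = 108 kPa.
Isochoric: V stays 47.3 L; P/T = const ⇒ T₂ = 183 K, P₂ = 52.7 kPa.
For an ideal gas ΔU = nCvΔT with Cv = R/(γ−1) = 25.2 J/(mol·K).
ΔU = 1.64×25.2×(183−373) = -7860 J.

-7860 J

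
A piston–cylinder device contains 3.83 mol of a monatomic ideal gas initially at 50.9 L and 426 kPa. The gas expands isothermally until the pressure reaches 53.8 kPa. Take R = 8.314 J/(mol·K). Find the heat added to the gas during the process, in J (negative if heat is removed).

44900 J

T₁ = P₁V₁/(nR) = 426×50.9/(3.83×8.314) = 681 K.
Isothermal: T stays 681 K; PV = const ⇒ V₂ = 403 L, P₂ = 53.8 kPa.
ΔU = 0 (ideal gas, T constant).
W = nRT ln(V₂/V₁) = 3.83×8.314×681×ln(7.92) = 44900 J.
Q = ΔU + W = 44900 J.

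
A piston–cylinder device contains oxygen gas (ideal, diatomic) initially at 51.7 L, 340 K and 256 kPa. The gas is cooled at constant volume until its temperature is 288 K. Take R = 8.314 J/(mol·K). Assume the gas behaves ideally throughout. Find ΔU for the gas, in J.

-5060 J

n = P₁V₁/(RT₁) = 256×51.7/(8.314×340) = 4.68 mol.
Isochoric: V stays 51.7 L; P/T = const ⇒ T₂ = 288 K, P₂ = 217 kPa.
For an ideal gas ΔU = nCvΔT with Cv = (5/2)R = 20.8 J/(mol·K).
ΔU = 4.68×20.8×(288−340) = -5060 J.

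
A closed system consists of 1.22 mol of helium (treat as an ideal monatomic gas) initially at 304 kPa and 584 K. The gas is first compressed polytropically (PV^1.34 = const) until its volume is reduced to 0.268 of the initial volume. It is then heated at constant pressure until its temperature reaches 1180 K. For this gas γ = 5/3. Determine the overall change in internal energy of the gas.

V₁ = nRT₁/P₁ = 1.22×8.314×584/304 = 19.5 L.
Step 1 — Polytropic n=1.34: T₂ = T₁(V₁/V₂)^(n−1) = 584×(3.73)^0.34 = 914 K; P₂ = P₁(V₁/V₂)^n = 1770 kPa.
W = (P₁V₁−P₂V₂)/(n−1) = (304×19.5−1770×5.22)/0.34 = -9840 J.
ΔU = nCvΔT = 1.22×12.5×(914−584) = 5020 J.
Q = ΔU + W = -4820 J.
State after step 1: P = 1770 kPa, V = 5.22 L, T = 914 K.
Step 2 — Isobaric: P stays 1770 kPa; V/T = const ⇒ T₂ = 1180 K, V₂ = 6.74 L.
W = PΔV = 1770×(6.74−5.22) kPa·L = 2700 J.
ΔU = nCvΔT = 1.22×12.5×(1180−914) = 4050 J.
Q = ΔU + W = nCpΔT = 6750 J.
Net over both steps: W = -7140 J, Q = 1930 J, ΔU = 9070 J.

9070 J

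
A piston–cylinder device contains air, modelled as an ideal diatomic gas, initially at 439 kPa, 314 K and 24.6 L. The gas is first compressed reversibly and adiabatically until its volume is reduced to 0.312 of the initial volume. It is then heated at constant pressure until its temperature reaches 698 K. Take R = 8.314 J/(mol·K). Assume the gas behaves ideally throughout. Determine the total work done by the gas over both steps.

n = P₁V₁/(RT₁) = 439×24.6/(8.314×314) = 4.14 mol.
Step 1 — Adiabatic: TV^(γ−1) = const ⇒ T₂ = 314×(3.21)^0.400 = 500 K; PV^γ = const ⇒ P₂ = 2240 kPa.
ΔU = nCvΔT = 4.14×20.8×(500−314) = 16000 J.
Q = 0 for an adiabatic process, so W = −ΔU = -16000 J.
State after step 1: P = 2240 kPa, V = 7.68 L, T = 500 K.
Step 2 — Isobaric: P stays 2240 kPa; V/T = const ⇒ T₂ = 698 K, V₂ = 10.7 L.
W = PΔV = 2240×(10.7−7.68) kPa·L = 6800 J.
ΔU = nCvΔT = 4.14×20.8×(698−500) = 17000 J.
Q = ΔU + W = nCpΔT = 23800 J.
Net over both steps: W = -9220 J, Q = 23800 J, ΔU = 33000 J.

-9220 J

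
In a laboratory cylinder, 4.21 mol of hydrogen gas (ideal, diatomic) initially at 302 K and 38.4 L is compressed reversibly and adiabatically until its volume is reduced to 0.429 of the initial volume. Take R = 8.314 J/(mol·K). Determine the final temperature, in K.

424 K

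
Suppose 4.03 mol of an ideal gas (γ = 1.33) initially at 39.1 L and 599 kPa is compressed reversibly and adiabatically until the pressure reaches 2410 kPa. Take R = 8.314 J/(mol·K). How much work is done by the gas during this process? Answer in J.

T₁ = P₁V₁/(nR) = 599×39.1/(4.03×8.314) = 699 K.
Adiabatic: T₂/T₁ = (P₂/P₁)^((γ−1)/γ) ⇒ T₂ = 699×(4.02)^0.248 = 987 K; V₂ = 13.7 L.
ΔU = nCvΔT = 4.03×25.2×(987−699) = 29300 J.
Q = 0 for an adiabatic process, so W = −ΔU = -29300 J.

-29300 J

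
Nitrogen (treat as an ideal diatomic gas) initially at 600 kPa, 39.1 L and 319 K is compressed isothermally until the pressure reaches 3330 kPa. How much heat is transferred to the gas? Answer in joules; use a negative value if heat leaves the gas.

n = P₁V₁/(RT₁) = 600×39.1/(8.314×319) = 8.85 mol.
Isothermal: T stays 319 K; PV = const ⇒ V₂ = 7.05 L, P₂ = 3330 kPa.
ΔU = 0 (ideal gas, T constant).
W = nRT ln(V₂/V₁) = 8.85×8.314×319×ln(0.180) = -40200 J.
Q = ΔU + W = -40200 J.

-40200 J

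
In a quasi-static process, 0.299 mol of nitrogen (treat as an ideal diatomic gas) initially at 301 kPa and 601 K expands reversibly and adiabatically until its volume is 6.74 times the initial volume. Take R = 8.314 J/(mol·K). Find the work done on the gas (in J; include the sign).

V₁ = nRT₁/P₁ = 0.299×8.314×601/301 = 4.96 L.
Adiabatic: TV^(γ−1) = const ⇒ T₂ = 601×(0.148)^0.400 = 280 K; PV^γ = const ⇒ P₂ = 20.8 kPa.
ΔU = nCvΔT = 0.299×20.8×(280−601) = -1990 J.
Q = 0 for an adiabatic process, so W = −ΔU = 1990 J.
Work done on the gas = −W_by = -1990 J.

-1990 J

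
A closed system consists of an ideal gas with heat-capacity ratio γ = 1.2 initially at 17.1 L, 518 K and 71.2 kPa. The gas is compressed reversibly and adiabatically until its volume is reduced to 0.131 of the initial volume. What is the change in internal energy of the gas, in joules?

n = P₁V₁/(RT₁) = 71.2×17.1/(8.314×518) = 0.283 mol.
Adiabatic: TV^(γ−1) = const ⇒ T₂ = 518×(7.63)^0.200 = 778 K; PV^γ = const ⇒ P₂ = 816 kPa.
For an ideal gas ΔU = nCvΔT with Cv = R/(γ−1) = 41.6 J/(mol·K).
ΔU = 0.283×41.6×(778−518) = 3050 J.

3050 J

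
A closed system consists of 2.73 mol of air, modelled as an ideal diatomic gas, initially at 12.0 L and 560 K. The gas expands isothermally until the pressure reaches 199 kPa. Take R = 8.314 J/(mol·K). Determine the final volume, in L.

63.9 L

P₁ = nRT₁/V₁ = 2.73×8.314×560/12.0 = 1060 kPa.
Isothermal: T stays 560 K; PV = const ⇒ V₂ = 63.9 L, P₂ = 199 kPa.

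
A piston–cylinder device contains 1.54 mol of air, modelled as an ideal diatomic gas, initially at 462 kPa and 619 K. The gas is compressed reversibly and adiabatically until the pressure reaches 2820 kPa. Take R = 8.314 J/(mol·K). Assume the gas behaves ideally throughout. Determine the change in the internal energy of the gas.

13400 J

V₁ = nRT₁/P₁ = 1.54×8.314×619/462 = 17.2 L.
Adiabatic: T₂/T₁ = (P₂/P₁)^((γ−1)/γ) ⇒ T₂ = 619×(6.10)^0.286 = 1040 K; V₂ = 4.71 L.
For an ideal gas ΔU = nCvΔT with Cv = (5/2)R = 20.8 J/(mol·K).
ΔU = 1.54×20.8×(1040−619) = 13400 J.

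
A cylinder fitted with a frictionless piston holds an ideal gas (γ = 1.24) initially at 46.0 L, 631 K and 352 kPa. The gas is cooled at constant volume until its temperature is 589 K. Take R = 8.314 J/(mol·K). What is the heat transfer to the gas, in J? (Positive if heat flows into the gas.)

-4490 J

n = P₁V₁/(RT₁) = 352×46.0/(8.314×631) = 3.09 mol.
Isochoric: V stays 46.0 L; P/T = const ⇒ T₂ = 589 K, P₂ = 329 kPa.
W = 0 (no volume change).
ΔU = nCvΔT = 3.09×34.6×(589−631) = -4490 J.
Q = ΔU = -4490 J.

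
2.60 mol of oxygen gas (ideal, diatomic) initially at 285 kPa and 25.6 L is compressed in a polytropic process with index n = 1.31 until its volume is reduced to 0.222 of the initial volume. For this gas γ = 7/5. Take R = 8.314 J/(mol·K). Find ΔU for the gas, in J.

10800 J

T₁ = P₁V₁/(nR) = 285×25.6/(2.60×8.314) = 338 K.
Polytropic n=1.31: T₂ = T₁(V₁/V₂)^(n−1) = 338×(4.50)^0.31 = 538 K; P₂ = P₁(V₁/V₂)^n = 2050 kPa.
For an ideal gas ΔU = nCvΔT with Cv = (5/2)R = 20.8 J/(mol·K).
ΔU = 2.60×20.8×(538−338) = 10800 J.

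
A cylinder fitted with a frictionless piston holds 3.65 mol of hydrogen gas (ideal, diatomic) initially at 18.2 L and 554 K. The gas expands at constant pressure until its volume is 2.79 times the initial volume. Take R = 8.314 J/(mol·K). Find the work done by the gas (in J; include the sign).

30100 J

P₁ = nRT₁/V₁ = 3.65×8.314×554/18.2 = 924 kPa.
Isobaric: P stays 924 kPa; V/T = const ⇒ T₂ = 1550 K, V₂ = 50.8 L.
W = PΔV = 924×(50.8−18.2) kPa·L = 30100 J.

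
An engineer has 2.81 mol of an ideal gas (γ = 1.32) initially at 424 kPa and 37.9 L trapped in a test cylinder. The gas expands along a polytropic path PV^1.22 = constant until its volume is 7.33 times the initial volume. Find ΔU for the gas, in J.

T₁ = P₁V₁/(nR) = 424×37.9/(2.81×8.314) = 688 K.
Polytropic n=1.22: T₂ = T₁(V₁/V₂)^(n−1) = 688×(0.136)^0.22 = 444 K; P₂ = P₁(V₁/V₂)^n = 37.3 kPa.
For an ideal gas ΔU = nCvΔT with Cv = R/(γ−1) = 26.0 J/(mol·K).
ΔU = 2.81×26.0×(444−688) = -17800 J.

-17800 J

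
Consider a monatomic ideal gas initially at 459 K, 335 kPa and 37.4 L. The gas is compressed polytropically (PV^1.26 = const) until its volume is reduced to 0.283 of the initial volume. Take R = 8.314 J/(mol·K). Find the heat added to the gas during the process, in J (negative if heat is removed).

-11400 J

n = P₁V₁/(RT₁) = 335×37.4/(8.314×459) = 3.28 mol.
Polytropic n=1.26: T₂ = T₁(V₁/V₂)^(n−1) = 459×(3.53)^0.26 = 637 K; P₂ = P₁(V₁/V₂)^n = 1640 kPa.
W = (P₁V₁−P₂V₂)/(n−1) = (335×37.4−1640×10.6)/0.26 = -18700 J.
ΔU = nCvΔT = 3.28×12.5×(637−459) = 7300 J.
Q = ΔU + W = -11400 J.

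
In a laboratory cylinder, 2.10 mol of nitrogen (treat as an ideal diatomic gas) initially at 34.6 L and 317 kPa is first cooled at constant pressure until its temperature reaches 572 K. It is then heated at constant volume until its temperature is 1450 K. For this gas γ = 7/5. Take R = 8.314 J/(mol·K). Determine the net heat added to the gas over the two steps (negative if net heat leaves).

T₁ = P₁V₁/(nR) = 317×34.6/(2.10×8.314) = 628 K.
Step 1 — Isobaric: P stays 317 kPa; V/T = const ⇒ T₂ = 572 K, V₂ = 31.5 L.
W = PΔV = 317×(31.5−34.6) kPa·L = -981 J.
ΔU = nCvΔT = 2.10×20.8×(572−628) = -2450 J.
Q = ΔU + W = nCpΔT = -3430 J.
State after step 1: P = 317 kPa, V = 31.5 L, T = 572 K.
Step 2 — Isochoric: V stays 31.5 L; P/T = const ⇒ T₂ = 1450 K, P₂ = 804 kPa.
W = 0 (no volume change).
ΔU = nCvΔT = 2.10×20.8×(1450−572) = 38300 J.
Q = ΔU = 38300 J.
Net over both steps: W = -981 J, Q = 34900 J, ΔU = 35900 J.

34900 J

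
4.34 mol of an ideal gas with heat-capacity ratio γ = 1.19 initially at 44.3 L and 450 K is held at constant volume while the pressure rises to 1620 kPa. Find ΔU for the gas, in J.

P₁ = nRT₁/V₁ = 4.34×8.314×450/44.3 = 367 kPa.
Isochoric: V stays 44.3 L; P/T = const ⇒ T₂ = 1990 K, P₂ = 1620 kPa.
For an ideal gas ΔU = nCvΔT with Cv = R/(γ−1) = 43.8 J/(mol·K).
ΔU = 4.34×43.8×(1990−450) = 292000 J.

292000 J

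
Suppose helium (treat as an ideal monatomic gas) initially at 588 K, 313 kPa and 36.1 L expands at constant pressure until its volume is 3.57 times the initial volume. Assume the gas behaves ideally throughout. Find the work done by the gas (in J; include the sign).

n = P₁V₁/(RT₁) = 313×36.1/(8.314×588) = 2.31 mol.
Isobaric: P stays 313 kPa; V/T = const ⇒ T₂ = 2100 K, V₂ = 129 L.
W = PΔV = 313×(129−36.1) kPa·L = 29000 J.

29000 J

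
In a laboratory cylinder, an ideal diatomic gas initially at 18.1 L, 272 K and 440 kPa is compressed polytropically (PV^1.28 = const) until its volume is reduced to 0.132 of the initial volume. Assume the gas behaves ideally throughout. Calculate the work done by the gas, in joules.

-21700 J

n = P₁V₁/(RT₁) = 440×18.1/(8.314×272) = 3.52 mol.
Polytropic n=1.28: T₂ = T₁(V₁/V₂)^(n−1) = 272×(7.58)^0.28 = 480 K; P₂ = P₁(V₁/V₂)^n = 5880 kPa.
W = (P₁V₁−P₂V₂)/(n−1) = (440×18.1−5880×2.39)/0.28 = -21700 J.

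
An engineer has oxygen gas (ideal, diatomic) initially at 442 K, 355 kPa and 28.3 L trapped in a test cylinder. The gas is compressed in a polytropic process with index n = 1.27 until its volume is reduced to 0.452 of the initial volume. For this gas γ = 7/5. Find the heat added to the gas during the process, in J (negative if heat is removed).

n = P₁V₁/(RT₁) = 355×28.3/(8.314×442) = 2.73 mol.
Polytropic n=1.27: T₂ = T₁(V₁/V₂)^(n−1) = 442×(2.21)^0.27 = 548 K; P₂ = P₁(V₁/V₂)^n = 973 kPa.
W = (P₁V₁−P₂V₂)/(n−1) = (355×28.3−973×12.8)/0.27 = -8900 J.
ΔU = nCvΔT = 2.73×20.8×(548−442) = 6010 J.
Q = ΔU + W = -2890 J.

-2890 J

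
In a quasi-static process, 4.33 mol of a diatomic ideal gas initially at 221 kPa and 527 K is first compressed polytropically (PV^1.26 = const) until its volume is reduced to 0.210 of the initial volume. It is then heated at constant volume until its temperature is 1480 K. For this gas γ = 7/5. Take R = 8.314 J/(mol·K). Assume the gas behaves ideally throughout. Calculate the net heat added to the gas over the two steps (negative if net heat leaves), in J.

49300 J

V₁ = nRT₁/P₁ = 4.33×8.314×527/221 = 85.8 L.
Step 1 — Polytropic n=1.26: T₂ = T₁(V₁/V₂)^(n−1) = 527×(4.76)^0.26 = 791 K; P₂ = P₁(V₁/V₂)^n = 1580 kPa.
W = (P₁V₁−P₂V₂)/(n−1) = (221×85.8−1580×18.0)/0.26 = -36500 J.
ΔU = nCvΔT = 4.33×20.8×(791−527) = 23700 J.
Q = ΔU + W = -12800 J.
State after step 1: P = 1580 kPa, V = 18.0 L, T = 791 K.
Step 2 — Isochoric: V stays 18.0 L; P/T = const ⇒ T₂ = 1480 K, P₂ = 2960 kPa.
W = 0 (no volume change).
ΔU = nCvΔT = 4.33×20.8×(1480−791) = 62000 J.
Q = ΔU = 62000 J.
Net over both steps: W = -36500 J, Q = 49300 J, ΔU = 85800 J.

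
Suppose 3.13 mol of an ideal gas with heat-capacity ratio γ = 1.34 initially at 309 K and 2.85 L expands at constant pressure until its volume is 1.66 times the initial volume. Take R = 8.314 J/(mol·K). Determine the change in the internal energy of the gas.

15600 J

P₁ = nRT₁/V₁ = 3.13×8.314×309/2.85 = 2820 kPa.
Isobaric: P stays 2820 kPa; V/T = const ⇒ T₂ = 513 K, V₂ = 4.73 L.
For an ideal gas ΔU = nCvΔT with Cv = R/(γ−1) = 24.5 J/(mol·K).
ΔU = 3.13×24.5×(513−309) = 15600 J.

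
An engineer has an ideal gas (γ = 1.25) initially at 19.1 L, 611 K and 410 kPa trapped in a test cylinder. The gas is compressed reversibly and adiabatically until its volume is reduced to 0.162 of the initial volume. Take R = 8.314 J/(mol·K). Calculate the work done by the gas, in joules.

n = P₁V₁/(RT₁) = 410×19.1/(8.314×611) = 1.54 mol.
Adiabatic: TV^(γ−1) = const ⇒ T₂ = 611×(6.17)^0.250 = 963 K; PV^γ = const ⇒ P₂ = 3990 kPa.
ΔU = nCvΔT = 1.54×33.3×(963−611) = 18100 J.
Q = 0 for an adiabatic process, so W = −ΔU = -18100 J.

-18100 J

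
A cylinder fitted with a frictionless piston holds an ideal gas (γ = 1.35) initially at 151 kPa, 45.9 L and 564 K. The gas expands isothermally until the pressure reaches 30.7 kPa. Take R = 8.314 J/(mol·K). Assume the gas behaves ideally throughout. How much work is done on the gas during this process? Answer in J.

-11000 J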